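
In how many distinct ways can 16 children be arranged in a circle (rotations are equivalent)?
Circular: fix one position, arrange the rest. (16-1)! = 1307674368000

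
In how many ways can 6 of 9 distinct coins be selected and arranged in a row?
P(9,6) = 9!/(9-6)! = 60480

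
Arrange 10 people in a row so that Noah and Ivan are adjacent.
Treat as block: (10-1)! × 2! = 362880 × 2 = 725760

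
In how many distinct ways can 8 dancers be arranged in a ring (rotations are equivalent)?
Circular: fix one position, arrange the rest. (8-1)! = 5040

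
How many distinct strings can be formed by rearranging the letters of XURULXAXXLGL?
12! / (3! × 1! × 1! × 2! × 4! × 1!) = 1663200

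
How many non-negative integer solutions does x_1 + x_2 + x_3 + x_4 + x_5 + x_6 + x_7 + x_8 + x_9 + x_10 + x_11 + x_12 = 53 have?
C(53+12-1, 12-1) = C(64, 11) = 743595781824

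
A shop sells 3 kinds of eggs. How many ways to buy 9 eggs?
C(9+3-1, 3-1) = C(11, 2) = 55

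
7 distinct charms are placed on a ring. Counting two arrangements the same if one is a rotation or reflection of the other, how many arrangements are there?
(7-1)!/2 = 720/2 = 360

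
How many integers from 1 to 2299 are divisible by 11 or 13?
⌊2299/11⌋ + ⌊2299/13⌋ - ⌊2299/143⌋ = 209 + 176 - 16 = 369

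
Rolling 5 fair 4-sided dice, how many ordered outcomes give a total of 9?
Coefficient of x^9 in (x + x² + ... + x^4)^5. By inclusion-exclusion on dice exceeding 4: Σ_j (-1)^j C(5,j)·C(9-1-4j, 4) = C(5,0)·C(8,4) - C(5,1)·C(4,4) = 1·70 - 5·1 = 65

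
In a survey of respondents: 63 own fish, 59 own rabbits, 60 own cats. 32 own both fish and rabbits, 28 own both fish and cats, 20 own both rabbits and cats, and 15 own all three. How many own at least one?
|A∪B∪C| = 63+59+60-32-28-20+15 = 117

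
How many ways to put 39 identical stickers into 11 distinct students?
C(39+11-1, 11-1) = C(49, 10) = 8217822536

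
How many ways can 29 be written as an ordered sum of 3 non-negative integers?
C(29+3-1, 3-1) = C(31, 2) = 465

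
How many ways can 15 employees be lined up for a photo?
15! = 1307674368000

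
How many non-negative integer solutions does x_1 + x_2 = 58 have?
C(58+2-1, 2-1) = C(59, 1) = 59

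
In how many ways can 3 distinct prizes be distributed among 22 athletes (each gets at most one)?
P(22,3) = 22!/(22-3)! = 9240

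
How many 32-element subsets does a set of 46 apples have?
C(46,32) = 46!/(32!×14!) = 239877544005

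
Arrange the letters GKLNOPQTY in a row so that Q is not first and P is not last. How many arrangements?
By inclusion-exclusion: 9! - 2×(9-1)! + (9-2)! = 362880 - 80640 + 5040 = 287280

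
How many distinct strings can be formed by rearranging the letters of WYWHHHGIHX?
10! / (1! × 2! × 1! × 4! × 1! × 1!) = 75600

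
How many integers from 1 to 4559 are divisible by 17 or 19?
⌊4559/17⌋ + ⌊4559/19⌋ - ⌊4559/323⌋ = 268 + 239 - 14 = 493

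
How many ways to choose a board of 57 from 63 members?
C(63,57) = 63!/(57!×6!) = 67945521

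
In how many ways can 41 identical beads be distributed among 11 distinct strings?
C(41+11-1, 11-1) = C(51, 10) = 12777711870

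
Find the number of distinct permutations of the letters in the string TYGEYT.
6! / (1! × 2! × 1! × 2!) = 180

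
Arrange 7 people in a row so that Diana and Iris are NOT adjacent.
Total - adjacent = 7! - (7-1)!×2 = 5040 - 1440 = 3600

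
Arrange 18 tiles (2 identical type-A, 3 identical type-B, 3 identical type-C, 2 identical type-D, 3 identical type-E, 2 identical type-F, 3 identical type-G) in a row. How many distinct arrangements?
18! / (2! × 3! × 3! × 2! × 3! × 2! × 3!) = 617512896000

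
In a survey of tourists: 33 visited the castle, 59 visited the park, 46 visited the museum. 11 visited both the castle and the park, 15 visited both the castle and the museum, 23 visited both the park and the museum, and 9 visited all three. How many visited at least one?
|A∪B∪C| = 33+59+46-11-15-23+9 = 98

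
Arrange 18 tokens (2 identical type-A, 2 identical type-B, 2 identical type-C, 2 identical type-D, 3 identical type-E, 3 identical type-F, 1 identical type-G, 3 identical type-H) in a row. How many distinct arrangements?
18! / (2! × 2! × 2! × 2! × 3! × 3! × 1! × 3!) = 1852538688000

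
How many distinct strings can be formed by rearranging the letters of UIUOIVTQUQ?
10! / (3! × 1! × 1! × 2! × 1! × 2!) = 151200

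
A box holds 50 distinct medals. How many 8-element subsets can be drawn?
C(50,8) = 50!/(8!×42!) = 536878650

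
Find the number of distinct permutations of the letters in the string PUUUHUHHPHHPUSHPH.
17! / (7! × 1! × 4! × 5!) = 24504480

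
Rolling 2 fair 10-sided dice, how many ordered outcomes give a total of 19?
Coefficient of x^19 in (x + x² + ... + x^10)^2. By inclusion-exclusion on dice exceeding 10: Σ_j (-1)^j C(2,j)·C(19-1-10j, 1) = C(2,0)·C(18,1) - C(2,1)·C(8,1) = 1·18 - 2·8 = 2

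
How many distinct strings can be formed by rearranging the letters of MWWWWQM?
7! / (4! × 1! × 2!) = 105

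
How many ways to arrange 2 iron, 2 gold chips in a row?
4! / (2! × 2!) = 6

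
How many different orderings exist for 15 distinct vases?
15! = 1307674368000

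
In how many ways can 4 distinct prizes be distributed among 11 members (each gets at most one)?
P(11,4) = 11!/(11-4)! = 7920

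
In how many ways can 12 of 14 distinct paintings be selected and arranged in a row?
P(14,12) = 14!/(14-12)! = 43589145600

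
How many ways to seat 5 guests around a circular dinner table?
Circular: fix one position, arrange the rest. (5-1)! = 24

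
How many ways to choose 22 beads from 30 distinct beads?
C(30,22) = 30!/(22!×8!) = 5852925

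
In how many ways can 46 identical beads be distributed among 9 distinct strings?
C(46+9-1, 9-1) = C(54, 8) = 1040465790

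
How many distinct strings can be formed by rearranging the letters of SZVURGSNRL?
10! / (1! × 2! × 1! × 1! × 2! × 1! × 1! × 1!) = 907200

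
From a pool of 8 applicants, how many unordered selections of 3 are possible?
C(8,3) = 8!/(3!×5!) = 56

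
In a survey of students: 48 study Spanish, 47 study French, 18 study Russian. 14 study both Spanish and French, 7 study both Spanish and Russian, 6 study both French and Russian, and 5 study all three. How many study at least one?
|A∪B∪C| = 48+47+18-14-7-6+5 = 91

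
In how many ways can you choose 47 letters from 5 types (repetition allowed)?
C(47+5-1, 5-1) = C(51, 4) = 249900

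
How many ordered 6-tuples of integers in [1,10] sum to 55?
Coefficient of x^55 in (x + x² + ... + x^10)^6. By inclusion-exclusion on dice exceeding 10: Σ_j (-1)^j C(6,j)·C(55-1-10j, 5) = C(6,0)·C(54,5) - C(6,1)·C(44,5) + C(6,2)·C(34,5) - C(6,3)·C(24,5) + C(6,4)·C(14,5) = 1·3162510 - 6·1086008 + 15·278256 - 20·42504 + 15·2002 = 252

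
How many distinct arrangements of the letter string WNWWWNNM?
8! / (4! × 3! × 1!) = 280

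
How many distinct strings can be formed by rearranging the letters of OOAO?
4! / (3! × 1!) = 4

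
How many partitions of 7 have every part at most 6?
Let r_j(i) = number of partitions of i into parts ≤ j, for i = 0..7. r_1(i) = 1 for all i; r_j(i) = r_{j-1}(i) + r_j(i-j). Rows j = 2..6: ≤2: 1 1 2 2 3 3 4 4; ≤3: 1 1 2 3 4 5 7 8; ≤4: 1 1 2 3 5 6 9 11; ≤5: 1 1 2 3 5 7 10 13; ≤6: 1 1 2 3 5 7 11 14. r_6(7) = 14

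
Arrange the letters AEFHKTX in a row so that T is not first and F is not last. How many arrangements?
By inclusion-exclusion: 7! - 2×(7-1)! + (7-2)! = 5040 - 1440 + 120 = 3720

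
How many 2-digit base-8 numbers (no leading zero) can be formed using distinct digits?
First digit: 7 choices (nonzero). Then descending: 7 × 7 = 49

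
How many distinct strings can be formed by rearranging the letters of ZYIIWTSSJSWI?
12! / (1! × 2! × 1! × 3! × 1! × 3! × 1!) = 6652800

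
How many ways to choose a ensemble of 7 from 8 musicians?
C(8,7) = 8!/(7!×1!) = 8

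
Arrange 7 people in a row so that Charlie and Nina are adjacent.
Treat as block: (7-1)! × 2! = 720 × 2 = 1440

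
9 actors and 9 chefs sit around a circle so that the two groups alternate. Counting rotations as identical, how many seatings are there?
Fix one of the actors: (9-1)! ways for the remaining actors, × 9! ways for the chefs = 40320 × 362880 = 14631321600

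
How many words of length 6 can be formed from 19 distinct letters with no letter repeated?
P(19,6) = 19!/(19-6)! = 19535040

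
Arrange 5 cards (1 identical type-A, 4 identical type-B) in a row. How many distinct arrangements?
5! / (1! × 4!) = 5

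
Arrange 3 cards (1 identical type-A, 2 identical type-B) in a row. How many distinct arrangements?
3! / (1! × 2!) = 3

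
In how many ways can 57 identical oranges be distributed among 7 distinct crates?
C(57+7-1, 7-1) = C(63, 6) = 67945521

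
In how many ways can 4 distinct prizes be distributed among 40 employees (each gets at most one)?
P(40,4) = 40!/(40-4)! = 2193360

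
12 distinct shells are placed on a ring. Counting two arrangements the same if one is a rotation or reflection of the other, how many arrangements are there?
(12-1)!/2 = 39916800/2 = 19958400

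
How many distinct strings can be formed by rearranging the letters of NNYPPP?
6! / (2! × 3! × 1!) = 60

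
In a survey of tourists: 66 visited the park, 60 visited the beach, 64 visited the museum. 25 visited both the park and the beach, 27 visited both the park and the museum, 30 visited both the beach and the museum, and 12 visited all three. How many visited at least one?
|A∪B∪C| = 66+60+64-25-27-30+12 = 120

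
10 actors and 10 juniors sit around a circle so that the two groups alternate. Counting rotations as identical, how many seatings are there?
Fix one of the actors: (10-1)! ways for the remaining actors, × 10! ways for the juniors = 362880 × 3628800 = 1316818944000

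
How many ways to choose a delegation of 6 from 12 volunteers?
C(12,6) = 12!/(6!×6!) = 924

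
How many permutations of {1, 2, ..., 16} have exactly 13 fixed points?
Choose the 13 fixed points C(16,13) = 560, derange the rest: !3 = Σ_{j=0}^{3} (-1)^j·3!/j! = 6 - 6 + 3 - 1 = 2. Product = 560 × 2 = 1120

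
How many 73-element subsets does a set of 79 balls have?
C(79,73) = 79!/(73!×6!) = 277962685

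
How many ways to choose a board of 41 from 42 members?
C(42,41) = 42!/(41!×1!) = 42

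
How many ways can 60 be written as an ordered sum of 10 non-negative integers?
C(60+10-1, 10-1) = C(69, 9) = 56672074888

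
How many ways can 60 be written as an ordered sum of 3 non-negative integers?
C(60+3-1, 3-1) = C(62, 2) = 1891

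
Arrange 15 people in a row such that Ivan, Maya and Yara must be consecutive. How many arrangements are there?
Treat the 3 as one block: (15-3+1)! × 3! = 6227020800 × 6 = 37362124800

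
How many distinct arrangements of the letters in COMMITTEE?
9! / (1! × 1! × 2! × 1! × 2! × 2!) = 45360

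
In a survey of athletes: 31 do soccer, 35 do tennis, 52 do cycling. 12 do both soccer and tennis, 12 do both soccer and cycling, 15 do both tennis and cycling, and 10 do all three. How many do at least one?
|A∪B∪C| = 31+35+52-12-12-15+10 = 89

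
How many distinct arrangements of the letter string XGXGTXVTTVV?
11! / (3! × 3! × 2! × 3!) = 92400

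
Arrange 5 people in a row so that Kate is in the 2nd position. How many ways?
Fix one position: (5-1)! = 24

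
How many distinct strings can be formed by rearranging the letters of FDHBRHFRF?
9! / (1! × 2! × 2! × 3! × 1!) = 15120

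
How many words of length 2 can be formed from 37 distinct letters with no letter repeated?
P(37,2) = 37!/(37-2)! = 1332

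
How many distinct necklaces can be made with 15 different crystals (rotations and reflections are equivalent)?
(15-1)!/2 = 87178291200/2 = 43589145600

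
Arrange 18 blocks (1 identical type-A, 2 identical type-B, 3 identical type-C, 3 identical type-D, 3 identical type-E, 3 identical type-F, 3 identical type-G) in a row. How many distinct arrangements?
18! / (1! × 2! × 3! × 3! × 3! × 3! × 3!) = 411675264000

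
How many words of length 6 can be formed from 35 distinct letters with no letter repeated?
P(35,6) = 35!/(35-6)! = 1168675200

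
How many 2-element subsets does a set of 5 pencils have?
C(5,2) = 5!/(2!×3!) = 10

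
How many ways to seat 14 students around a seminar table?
Circular: fix one position, arrange the rest. (14-1)! = 6227020800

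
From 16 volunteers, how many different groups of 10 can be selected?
C(16,10) = 16!/(10!×6!) = 8008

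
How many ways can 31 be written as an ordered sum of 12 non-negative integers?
C(31+12-1, 12-1) = C(42, 11) = 4280561376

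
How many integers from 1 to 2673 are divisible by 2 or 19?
⌊2673/2⌋ + ⌊2673/19⌋ - ⌊2673/38⌋ = 1336 + 140 - 70 = 1406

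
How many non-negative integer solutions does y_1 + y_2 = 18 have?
C(18+2-1, 2-1) = C(19, 1) = 19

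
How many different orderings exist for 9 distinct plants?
9! = 362880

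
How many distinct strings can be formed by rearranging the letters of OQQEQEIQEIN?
11! / (4! × 2! × 3! × 1! × 1!) = 138600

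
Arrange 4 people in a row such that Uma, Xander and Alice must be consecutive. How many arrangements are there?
Treat the 3 as one block: (4-3+1)! × 3! = 2 × 6 = 12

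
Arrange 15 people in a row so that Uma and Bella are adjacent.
Treat as block: (15-1)! × 2! = 87178291200 × 2 = 174356582400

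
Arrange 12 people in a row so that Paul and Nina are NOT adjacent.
Total - adjacent = 12! - (12-1)!×2 = 479001600 - 79833600 = 399168000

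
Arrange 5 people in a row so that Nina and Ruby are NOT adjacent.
Total - adjacent = 5! - (5-1)!×2 = 120 - 48 = 72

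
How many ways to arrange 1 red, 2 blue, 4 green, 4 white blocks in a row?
11! / (1! × 2! × 4! × 4!) = 34650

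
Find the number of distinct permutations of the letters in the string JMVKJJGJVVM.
11! / (3! × 4! × 1! × 2! × 1!) = 138600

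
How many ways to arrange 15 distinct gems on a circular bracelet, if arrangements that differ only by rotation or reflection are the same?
(15-1)!/2 = 87178291200/2 = 43589145600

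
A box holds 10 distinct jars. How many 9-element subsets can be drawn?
C(10,9) = 10!/(9!×1!) = 10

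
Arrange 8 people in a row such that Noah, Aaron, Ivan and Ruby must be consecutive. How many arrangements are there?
Treat the 4 as one block: (8-4+1)! × 4! = 120 × 24 = 2880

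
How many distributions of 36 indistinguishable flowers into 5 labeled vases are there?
C(36+5-1, 5-1) = C(40, 4) = 91390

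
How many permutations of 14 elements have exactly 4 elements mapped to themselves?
Choose the 4 fixed points C(14,4) = 1001, derange the rest: !10 = Σ_{j=0}^{10} (-1)^j·10!/j! = 3628800 - 3628800 + 1814400 - 604800 + 151200 - 30240 + 5040 - 720 + 90 - 10 + 1 = 1334961. Product = 1001 × 1334961 = 1336295961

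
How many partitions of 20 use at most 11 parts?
By conjugation, equals partitions of 20 into parts ≤ 11. Let r_j(i) = number of partitions of i into parts ≤ j, for i = 0..20. r_1(i) = 1 for all i; r_j(i) = r_{j-1}(i) + r_j(i-j). Rows j = 2..11: ≤2: 1 1 2 2 3 3 4 4 5 5 6 6 7 7 8 8 9 9 10 10 11; ≤3: 1 1 2 3 4 5 7 8 10 12 14 16 19 21 24 27 30 33 37 40 44; ≤4: 1 1 2 3 5 6 9 11 15 18 23 27 34 39 47 54 64 72 84 94 108; ≤5: 1 1 2 3 5 7 10 13 18 23 30 37 47 57 70 84 101 119 141 164 192; ≤6: 1 1 2 3 5 7 11 14 20 26 35 44 58 71 90 110 136 163 199 235 282; ≤7: 1 1 2 3 5 7 11 15 21 28 38 49 65 82 105 131 164 201 248 300 364; ≤8: 1 1 2 3 5 7 11 15 22 29 40 52 70 89 116 146 186 230 288 352 434; ≤9: 1 1 2 3 5 7 11 15 22 30 41 54 73 94 123 157 201 252 318 393 488; ≤10: 1 1 2 3 5 7 11 15 22 30 42 55 75 97 128 164 212 267 340 423 530; ≤11: 1 1 2 3 5 7 11 15 22 30 42 56 76 99 131 169 219 278 355 445 560. r_11(20) = 560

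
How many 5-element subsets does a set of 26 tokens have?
C(26,5) = 26!/(5!×21!) = 65780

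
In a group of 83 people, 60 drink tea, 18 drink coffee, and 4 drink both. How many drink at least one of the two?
|A∪B| = |A| + |B| - |A∩B| = 60 + 18 - 4 = 74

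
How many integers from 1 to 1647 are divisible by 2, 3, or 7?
⌊1647/2⌋+⌊1647/3⌋+⌊1647/7⌋ - ⌊1647/6⌋-⌊1647/14⌋-⌊1647/21⌋ + ⌊1647/42⌋ = 823+549+235 - 274-117-78 + 39 = 1177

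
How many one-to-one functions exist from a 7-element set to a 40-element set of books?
P(40,7) = 40!/(40-7)! = 93963542400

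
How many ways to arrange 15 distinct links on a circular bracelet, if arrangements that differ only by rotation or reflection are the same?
(15-1)!/2 = 87178291200/2 = 43589145600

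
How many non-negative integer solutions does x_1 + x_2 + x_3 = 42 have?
C(42+3-1, 3-1) = C(44, 2) = 946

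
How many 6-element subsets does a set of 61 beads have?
C(61,6) = 61!/(6!×55!) = 55525372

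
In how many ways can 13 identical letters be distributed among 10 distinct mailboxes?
C(13+10-1, 10-1) = C(22, 9) = 497420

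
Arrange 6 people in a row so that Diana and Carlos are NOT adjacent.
Total - adjacent = 6! - (6-1)!×2 = 720 - 240 = 480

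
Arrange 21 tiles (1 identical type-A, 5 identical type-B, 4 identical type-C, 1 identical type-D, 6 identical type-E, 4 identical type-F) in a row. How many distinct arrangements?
21! / (1! × 5! × 4! × 1! × 6! × 4!) = 1026615189600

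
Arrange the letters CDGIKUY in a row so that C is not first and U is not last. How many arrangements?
By inclusion-exclusion: 7! - 2×(7-1)! + (7-2)! = 5040 - 1440 + 120 = 3720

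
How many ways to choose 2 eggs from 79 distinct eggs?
C(79,2) = 79!/(2!×77!) = 3081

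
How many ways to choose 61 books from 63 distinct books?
C(63,61) = 63!/(61!×2!) = 1953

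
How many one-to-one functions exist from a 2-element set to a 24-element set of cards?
P(24,2) = 24!/(24-2)! = 552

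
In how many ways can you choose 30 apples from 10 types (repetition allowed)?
C(30+10-1, 10-1) = C(39, 9) = 211915132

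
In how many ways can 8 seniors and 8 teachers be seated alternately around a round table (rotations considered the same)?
Fix one of the seniors: (8-1)! ways for the remaining seniors, × 8! ways for the teachers = 5040 × 40320 = 203212800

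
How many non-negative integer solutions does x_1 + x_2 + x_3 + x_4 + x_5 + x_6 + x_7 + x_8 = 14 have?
C(14+8-1, 8-1) = C(21, 7) = 116280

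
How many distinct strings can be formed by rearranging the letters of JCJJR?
5! / (1! × 3! × 1!) = 20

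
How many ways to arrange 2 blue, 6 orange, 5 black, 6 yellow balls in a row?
19! / (2! × 6! × 5! × 6!) = 977728752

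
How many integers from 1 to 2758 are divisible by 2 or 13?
⌊2758/2⌋ + ⌊2758/13⌋ - ⌊2758/26⌋ = 1379 + 212 - 106 = 1485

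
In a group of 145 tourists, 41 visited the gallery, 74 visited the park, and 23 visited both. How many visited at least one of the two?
|A∪B| = |A| + |B| - |A∩B| = 41 + 74 - 23 = 92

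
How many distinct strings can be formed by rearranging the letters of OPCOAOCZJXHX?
12! / (1! × 2! × 3! × 1! × 2! × 1! × 1! × 1!) = 19958400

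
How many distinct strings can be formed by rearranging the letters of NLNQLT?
6! / (2! × 1! × 1! × 2!) = 180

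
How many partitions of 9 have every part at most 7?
Let r_j(i) = number of partitions of i into parts ≤ j, for i = 0..9. r_1(i) = 1 for all i; r_j(i) = r_{j-1}(i) + r_j(i-j). Rows j = 2..7: ≤2: 1 1 2 2 3 3 4 4 5 5; ≤3: 1 1 2 3 4 5 7 8 10 12; ≤4: 1 1 2 3 5 6 9 11 15 18; ≤5: 1 1 2 3 5 7 10 13 18 23; ≤6: 1 1 2 3 5 7 11 14 20 26; ≤7: 1 1 2 3 5 7 11 15 21 28. r_7(9) = 28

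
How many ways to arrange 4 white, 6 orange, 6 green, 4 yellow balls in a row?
20! / (4! × 6! × 6! × 4!) = 8147739600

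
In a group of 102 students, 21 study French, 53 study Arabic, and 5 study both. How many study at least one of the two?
|A∪B| = |A| + |B| - |A∩B| = 21 + 53 - 5 = 69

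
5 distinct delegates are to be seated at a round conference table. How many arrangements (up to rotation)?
Circular: fix one position, arrange the rest. (5-1)! = 24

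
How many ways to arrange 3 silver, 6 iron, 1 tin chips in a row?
10! / (3! × 6! × 1!) = 840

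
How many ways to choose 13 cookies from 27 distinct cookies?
C(27,13) = 27!/(13!×14!) = 20058300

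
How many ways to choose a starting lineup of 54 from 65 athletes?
C(65,54) = 65!/(54!×11!) = 895068996640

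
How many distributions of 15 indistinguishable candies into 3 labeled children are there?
C(15+3-1, 3-1) = C(17, 2) = 136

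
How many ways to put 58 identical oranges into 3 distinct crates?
C(58+3-1, 3-1) = C(60, 2) = 1770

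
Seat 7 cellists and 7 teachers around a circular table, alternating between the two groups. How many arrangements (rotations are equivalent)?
Fix one of the cellists: (7-1)! ways for the remaining cellists, × 7! ways for the teachers = 720 × 5040 = 3628800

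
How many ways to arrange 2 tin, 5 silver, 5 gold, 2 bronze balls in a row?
14! / (2! × 5! × 5! × 2!) = 1513512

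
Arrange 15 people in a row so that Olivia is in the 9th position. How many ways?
Fix one position: (15-1)! = 87178291200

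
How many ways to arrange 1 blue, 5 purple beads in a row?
6! / (1! × 5!) = 6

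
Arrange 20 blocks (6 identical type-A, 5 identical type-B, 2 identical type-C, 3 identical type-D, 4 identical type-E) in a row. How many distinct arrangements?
20! / (6! × 5! × 2! × 3! × 4!) = 97772875200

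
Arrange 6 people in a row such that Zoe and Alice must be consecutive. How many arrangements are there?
Treat the 2 as one block: (6-2+1)! × 2! = 120 × 2 = 240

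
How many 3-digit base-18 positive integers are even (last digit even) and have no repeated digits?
Last∈{0,2,4,6,8,10,12,14,16}. Last=0: 272. Last nonzero: 8×16×P(16,1) = 2048. Total = 2320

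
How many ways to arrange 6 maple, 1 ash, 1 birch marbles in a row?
8! / (6! × 1! × 1!) = 56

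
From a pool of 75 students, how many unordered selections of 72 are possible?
C(75,72) = 75!/(72!×3!) = 67525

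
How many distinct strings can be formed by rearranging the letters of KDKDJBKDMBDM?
12! / (4! × 2! × 2! × 1! × 3!) = 831600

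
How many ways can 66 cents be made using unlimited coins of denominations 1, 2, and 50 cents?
Coefficient of x^66 in 1/(1-x^1) · 1/(1-x^2) · 1/(1-x^50). Case on j = number of 50-cent coins (j = 0..1); remainder r = 66 - 50j is made from {1,2} in ⌊r/2⌋+1 ways. r = 66, 16 → 34 + 9 = 43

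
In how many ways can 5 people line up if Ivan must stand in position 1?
Fix one position: (5-1)! = 24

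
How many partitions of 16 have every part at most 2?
Let r_j(i) = number of partitions of i into parts ≤ j, for i = 0..16. r_1(i) = 1 for all i; r_j(i) = r_{j-1}(i) + r_j(i-j). Rows j = 2..2: ≤2: 1 1 2 2 3 3 4 4 5 5 6 6 7 7 8 8 9. r_2(16) = 9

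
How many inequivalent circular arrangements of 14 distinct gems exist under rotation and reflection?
(14-1)!/2 = 6227020800/2 = 3113510400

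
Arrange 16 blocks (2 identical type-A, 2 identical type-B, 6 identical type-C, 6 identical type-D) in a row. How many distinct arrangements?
16! / (2! × 2! × 6! × 6!) = 10090080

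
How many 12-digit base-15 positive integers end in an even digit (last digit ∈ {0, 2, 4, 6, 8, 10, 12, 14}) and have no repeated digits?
Last∈{0,2,4,6,8,10,12,14}. Last=0: 14529715200. Last nonzero: 7×13×P(13,10) = 94443148800. Total = 108972864000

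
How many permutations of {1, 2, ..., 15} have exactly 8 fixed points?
Choose the 8 fixed points C(15,8) = 6435, derange the rest: !7 = Σ_{j=0}^{7} (-1)^j·7!/j! = 5040 - 5040 + 2520 - 840 + 210 - 42 + 7 - 1 = 1854. Product = 6435 × 1854 = 11930490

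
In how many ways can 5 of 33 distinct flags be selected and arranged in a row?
P(33,5) = 33!/(33-5)! = 28480320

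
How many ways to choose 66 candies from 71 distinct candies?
C(71,66) = 71!/(66!×5!) = 13019909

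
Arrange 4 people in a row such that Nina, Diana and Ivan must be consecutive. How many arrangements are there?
Treat the 3 as one block: (4-3+1)! × 3! = 2 × 6 = 12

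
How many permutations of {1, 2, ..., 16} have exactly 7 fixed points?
Choose the 7 fixed points C(16,7) = 11440, derange the rest: !9 = Σ_{j=0}^{9} (-1)^j·9!/j! = 362880 - 362880 + 181440 - 60480 + 15120 - 3024 + 504 - 72 + 9 - 1 = 133496. Product = 11440 × 133496 = 1527194240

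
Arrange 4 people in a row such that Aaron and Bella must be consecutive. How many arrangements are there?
Treat the 2 as one block: (4-2+1)! × 2! = 6 × 2 = 12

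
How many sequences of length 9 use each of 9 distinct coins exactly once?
9! = 362880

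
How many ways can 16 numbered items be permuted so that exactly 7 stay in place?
Choose the 7 fixed points C(16,7) = 11440, derange the rest: !9 = Σ_{j=0}^{9} (-1)^j·9!/j! = 362880 - 362880 + 181440 - 60480 + 15120 - 3024 + 504 - 72 + 9 - 1 = 133496. Product = 11440 × 133496 = 1527194240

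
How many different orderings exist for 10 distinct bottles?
10! = 3628800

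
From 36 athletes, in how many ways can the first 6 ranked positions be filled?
P(36,6) = 36!/(36-6)! = 1402410240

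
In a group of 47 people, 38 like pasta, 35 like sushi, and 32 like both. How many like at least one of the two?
|A∪B| = |A| + |B| - |A∩B| = 38 + 35 - 32 = 41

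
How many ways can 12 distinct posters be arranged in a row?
12! = 479001600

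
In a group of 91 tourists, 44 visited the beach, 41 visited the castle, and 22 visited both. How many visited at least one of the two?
|A∪B| = |A| + |B| - |A∩B| = 44 + 41 - 22 = 63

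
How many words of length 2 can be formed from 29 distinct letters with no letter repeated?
P(29,2) = 29!/(29-2)! = 812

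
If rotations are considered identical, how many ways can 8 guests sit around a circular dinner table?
Circular: fix one position, arrange the rest. (8-1)! = 5040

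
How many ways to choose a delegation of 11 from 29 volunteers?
C(29,11) = 29!/(11!×18!) = 34597290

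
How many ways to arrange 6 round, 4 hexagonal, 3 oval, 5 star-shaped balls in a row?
18! / (6! × 4! × 3! × 5!) = 514594080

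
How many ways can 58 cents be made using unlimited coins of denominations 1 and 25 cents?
Coefficient of x^58 in 1/(1-x^1) · 1/(1-x^25). Use j coins of 25 for j = 0..⌊58/25⌋ = 2, the rest in 1s: 2 + 1 = 3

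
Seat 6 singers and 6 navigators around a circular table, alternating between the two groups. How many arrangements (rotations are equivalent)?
Fix one of the singers: (6-1)! ways for the remaining singers, × 6! ways for the navigators = 120 × 720 = 86400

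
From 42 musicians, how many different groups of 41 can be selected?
C(42,41) = 42!/(41!×1!) = 42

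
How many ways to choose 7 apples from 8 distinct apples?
C(8,7) = 8!/(7!×1!) = 8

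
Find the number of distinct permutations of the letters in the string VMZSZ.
5! / (2! × 1! × 1! × 1!) = 60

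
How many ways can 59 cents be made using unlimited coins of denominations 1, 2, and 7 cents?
Coefficient of x^59 in 1/(1-x^1) · 1/(1-x^2) · 1/(1-x^7). Case on j = number of 7-cent coins (j = 0..8); remainder r = 59 - 7j is made from {1,2} in ⌊r/2⌋+1 ways. r = 59, 52, 45, 38, 31, 24, 17, 10, 3 → 30 + 27 + 23 + 20 + 16 + 13 + 9 + 6 + 2 = 146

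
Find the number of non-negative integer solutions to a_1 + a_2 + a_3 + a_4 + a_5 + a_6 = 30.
C(30+6-1, 6-1) = C(35, 5) = 324632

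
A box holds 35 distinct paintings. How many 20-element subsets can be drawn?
C(35,20) = 35!/(20!×15!) = 3247943160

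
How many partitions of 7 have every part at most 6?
Let r_j(i) = number of partitions of i into parts ≤ j, for i = 0..7. r_1(i) = 1 for all i; r_j(i) = r_{j-1}(i) + r_j(i-j). Rows j = 2..6: ≤2: 1 1 2 2 3 3 4 4; ≤3: 1 1 2 3 4 5 7 8; ≤4: 1 1 2 3 5 6 9 11; ≤5: 1 1 2 3 5 7 10 13; ≤6: 1 1 2 3 5 7 11 14. r_6(7) = 14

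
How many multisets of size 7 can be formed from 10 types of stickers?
C(7+10-1, 10-1) = C(16, 9) = 11440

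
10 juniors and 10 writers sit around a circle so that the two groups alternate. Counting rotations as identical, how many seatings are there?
Fix one of the juniors: (10-1)! ways for the remaining juniors, × 10! ways for the writers = 362880 × 3628800 = 1316818944000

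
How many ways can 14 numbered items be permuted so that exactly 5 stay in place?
Choose the 5 fixed points C(14,5) = 2002, derange the rest: !9 = Σ_{j=0}^{9} (-1)^j·9!/j! = 362880 - 362880 + 181440 - 60480 + 15120 - 3024 + 504 - 72 + 9 - 1 = 133496. Product = 2002 × 133496 = 267258992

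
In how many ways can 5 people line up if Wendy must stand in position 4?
Fix one position: (5-1)! = 24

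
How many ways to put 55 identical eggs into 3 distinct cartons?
C(55+3-1, 3-1) = C(57, 2) = 1596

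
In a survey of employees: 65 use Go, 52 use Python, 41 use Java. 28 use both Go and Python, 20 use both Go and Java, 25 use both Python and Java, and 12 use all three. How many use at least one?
|A∪B∪C| = 65+52+41-28-20-25+12 = 97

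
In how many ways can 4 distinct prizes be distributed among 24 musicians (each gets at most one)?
P(24,4) = 24!/(24-4)! = 255024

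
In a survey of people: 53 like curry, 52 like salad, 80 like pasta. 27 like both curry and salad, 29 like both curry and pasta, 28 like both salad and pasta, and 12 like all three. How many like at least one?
|A∪B∪C| = 53+52+80-27-29-28+12 = 113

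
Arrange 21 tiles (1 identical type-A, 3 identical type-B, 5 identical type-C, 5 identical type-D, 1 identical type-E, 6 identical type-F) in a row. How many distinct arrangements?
21! / (1! × 3! × 5! × 5! × 1! × 6!) = 821292151680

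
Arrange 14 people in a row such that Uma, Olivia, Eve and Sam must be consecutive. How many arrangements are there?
Treat the 4 as one block: (14-4+1)! × 4! = 39916800 × 24 = 958003200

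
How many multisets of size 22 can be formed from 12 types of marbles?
C(22+12-1, 12-1) = C(33, 11) = 193536720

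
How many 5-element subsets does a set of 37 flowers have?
C(37,5) = 37!/(5!×32!) = 435897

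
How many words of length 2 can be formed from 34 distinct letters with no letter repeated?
P(34,2) = 34!/(34-2)! = 1122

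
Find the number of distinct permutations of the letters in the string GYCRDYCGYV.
10! / (1! × 1! × 3! × 1! × 2! × 2!) = 151200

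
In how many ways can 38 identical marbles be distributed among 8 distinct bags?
C(38+8-1, 8-1) = C(45, 7) = 45379620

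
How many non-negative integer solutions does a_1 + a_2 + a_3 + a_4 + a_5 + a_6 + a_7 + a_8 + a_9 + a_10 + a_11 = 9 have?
C(9+11-1, 11-1) = C(19, 10) = 92378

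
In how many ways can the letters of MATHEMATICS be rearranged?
11! / (2! × 2! × 2! × 1! × 1! × 1! × 1! × 1!) = 4989600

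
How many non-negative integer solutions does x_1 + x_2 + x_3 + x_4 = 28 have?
C(28+4-1, 4-1) = C(31, 3) = 4495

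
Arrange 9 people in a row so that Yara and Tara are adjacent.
Treat as block: (9-1)! × 2! = 40320 × 2 = 80640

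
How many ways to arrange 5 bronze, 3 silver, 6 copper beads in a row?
14! / (5! × 3! × 6!) = 168168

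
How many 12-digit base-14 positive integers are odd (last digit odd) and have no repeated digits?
Last∈{1,3,5,7,9,11,13}. Last=0: 0. Last nonzero: 7×12×P(12,10) = 20118067200. Total = 20118067200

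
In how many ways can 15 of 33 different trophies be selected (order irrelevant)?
C(33,15) = 33!/(15!×18!) = 1037158320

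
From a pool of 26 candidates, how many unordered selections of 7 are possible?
C(26,7) = 26!/(7!×19!) = 657800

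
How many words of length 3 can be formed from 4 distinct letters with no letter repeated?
P(4,3) = 4!/(4-3)! = 24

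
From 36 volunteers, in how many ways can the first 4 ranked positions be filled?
P(36,4) = 36!/(36-4)! = 1413720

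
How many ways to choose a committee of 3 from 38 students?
C(38,3) = 38!/(3!×35!) = 8436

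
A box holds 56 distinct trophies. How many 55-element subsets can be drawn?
C(56,55) = 56!/(55!×1!) = 56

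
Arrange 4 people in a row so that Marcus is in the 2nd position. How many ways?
Fix one position: (4-1)! = 6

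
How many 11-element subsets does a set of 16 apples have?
C(16,11) = 16!/(11!×5!) = 4368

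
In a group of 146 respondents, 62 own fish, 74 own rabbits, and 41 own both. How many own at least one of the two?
|A∪B| = |A| + |B| - |A∩B| = 62 + 74 - 41 = 95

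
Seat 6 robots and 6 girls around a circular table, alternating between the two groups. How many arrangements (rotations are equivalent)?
Fix one of the robots: (6-1)! ways for the remaining robots, × 6! ways for the girls = 120 × 720 = 86400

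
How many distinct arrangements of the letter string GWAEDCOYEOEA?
12! / (1! × 1! × 2! × 3! × 1! × 2! × 1! × 1!) = 19958400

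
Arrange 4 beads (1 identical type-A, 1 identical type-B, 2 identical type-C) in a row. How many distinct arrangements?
4! / (1! × 1! × 2!) = 12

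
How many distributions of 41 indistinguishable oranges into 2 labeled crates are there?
C(41+2-1, 2-1) = C(42, 1) = 42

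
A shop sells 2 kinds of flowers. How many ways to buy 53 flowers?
C(53+2-1, 2-1) = C(54, 1) = 54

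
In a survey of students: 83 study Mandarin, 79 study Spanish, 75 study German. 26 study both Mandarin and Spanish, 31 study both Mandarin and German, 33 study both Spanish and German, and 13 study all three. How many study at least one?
|A∪B∪C| = 83+79+75-26-31-33+13 = 160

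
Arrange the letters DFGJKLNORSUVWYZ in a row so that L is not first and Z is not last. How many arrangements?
By inclusion-exclusion: 15! - 2×(15-1)! + (15-2)! = 1307674368000 - 174356582400 + 6227020800 = 1139544806400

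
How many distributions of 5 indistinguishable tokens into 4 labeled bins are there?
C(5+4-1, 4-1) = C(8, 3) = 56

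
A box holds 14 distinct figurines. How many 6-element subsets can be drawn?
C(14,6) = 14!/(6!×8!) = 3003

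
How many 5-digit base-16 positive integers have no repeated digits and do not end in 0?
Last digit: 15 nonzero choices. First digit: 14 (nonzero, ≠last). Middle 3: P(14,3) = 2184. Total = 458640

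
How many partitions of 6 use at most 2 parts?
By conjugation, equals partitions of 6 into parts ≤ 2. Let r_j(i) = number of partitions of i into parts ≤ j, for i = 0..6. r_1(i) = 1 for all i; r_j(i) = r_{j-1}(i) + r_j(i-j). Rows j = 2..2: ≤2: 1 1 2 2 3 3 4. r_2(6) = 4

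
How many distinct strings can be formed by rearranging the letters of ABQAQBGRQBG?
11! / (2! × 2! × 3! × 3! × 1!) = 277200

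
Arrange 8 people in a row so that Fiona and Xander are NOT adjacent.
Total - adjacent = 8! - (8-1)!×2 = 40320 - 10080 = 30240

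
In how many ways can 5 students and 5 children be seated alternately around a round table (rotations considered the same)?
Fix one of the students: (5-1)! ways for the remaining students, × 5! ways for the children = 24 × 120 = 2880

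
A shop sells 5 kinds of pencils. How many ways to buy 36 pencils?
C(36+5-1, 5-1) = C(40, 4) = 91390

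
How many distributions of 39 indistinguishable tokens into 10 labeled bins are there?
C(39+10-1, 10-1) = C(48, 9) = 1677106640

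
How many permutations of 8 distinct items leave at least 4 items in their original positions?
Exactly j fixed points: C(8,j)·!(8-j); sum over j ≥ 4 (derangement numbers via !m = (m-1)·(!(m-1) + !(m-2)): !0..!4 = 1, 0, 1, 2, 9). Σ_{j=4}^{8} C(8,j)·!(8-j) = C(8,4)·!4 + C(8,5)·!3 + C(8,6)·!2 + C(8,7)·!1 + C(8,8)·!0 = 70·9 + 56·2 + 28·1 + 8·0 + 1·1 = 771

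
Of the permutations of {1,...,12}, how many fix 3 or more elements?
Exactly j fixed points: C(12,j)·!(12-j); sum over j ≥ 3 (derangement numbers via !m = (m-1)·(!(m-1) + !(m-2)): !0..!9 = 1, 0, 1, 2, 9, 44, 265, 1854, 14833, 133496). Σ_{j=3}^{12} C(12,j)·!(12-j) = C(12,3)·!9 + C(12,4)·!8 + C(12,5)·!7 + C(12,6)·!6 + C(12,7)·!5 + C(12,8)·!4 + C(12,9)·!3 + C(12,10)·!2 + C(12,11)·!1 + C(12,12)·!0 = 220·133496 + 495·14833 + 792·1854 + 924·265 + 792·44 + 495·9 + 220·2 + 66·1 + 12·0 + 1·1 = 38464493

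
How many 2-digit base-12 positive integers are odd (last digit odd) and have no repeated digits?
Last∈{1,3,5,7,9,11}. Last=0: 0. Last nonzero: 6×10×P(10,0) = 60. Total = 60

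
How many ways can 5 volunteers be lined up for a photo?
5! = 120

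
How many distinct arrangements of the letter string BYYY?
4! / (3! × 1!) = 4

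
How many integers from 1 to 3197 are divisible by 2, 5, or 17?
⌊3197/2⌋+⌊3197/5⌋+⌊3197/17⌋ - ⌊3197/10⌋-⌊3197/34⌋-⌊3197/85⌋ + ⌊3197/170⌋ = 1598+639+188 - 319-94-37 + 18 = 1993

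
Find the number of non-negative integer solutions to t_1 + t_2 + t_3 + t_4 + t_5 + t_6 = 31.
C(31+6-1, 6-1) = C(36, 5) = 376992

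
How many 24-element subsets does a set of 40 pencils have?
C(40,24) = 40!/(24!×16!) = 62852101650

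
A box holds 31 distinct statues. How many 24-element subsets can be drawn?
C(31,24) = 31!/(24!×7!) = 2629575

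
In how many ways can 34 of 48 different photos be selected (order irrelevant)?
C(48,34) = 48!/(34!×14!) = 482320623240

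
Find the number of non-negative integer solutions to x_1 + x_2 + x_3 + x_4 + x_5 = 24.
C(24+5-1, 5-1) = C(28, 4) = 20475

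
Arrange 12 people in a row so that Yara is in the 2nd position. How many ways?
Fix one position: (12-1)! = 39916800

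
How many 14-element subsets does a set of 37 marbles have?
C(37,14) = 37!/(14!×23!) = 6107086800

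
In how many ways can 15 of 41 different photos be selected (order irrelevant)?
C(41,15) = 41!/(15!×26!) = 63432274896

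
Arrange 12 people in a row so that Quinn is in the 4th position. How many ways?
Fix one position: (12-1)! = 39916800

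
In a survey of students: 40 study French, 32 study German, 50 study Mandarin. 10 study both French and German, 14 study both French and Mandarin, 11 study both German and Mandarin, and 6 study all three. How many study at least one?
|A∪B∪C| = 40+32+50-10-14-11+6 = 93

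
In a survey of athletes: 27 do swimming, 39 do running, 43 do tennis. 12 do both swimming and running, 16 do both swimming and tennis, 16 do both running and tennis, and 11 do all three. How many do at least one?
|A∪B∪C| = 27+39+43-12-16-16+11 = 76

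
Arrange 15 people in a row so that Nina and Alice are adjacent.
Treat as block: (15-1)! × 2! = 87178291200 × 2 = 174356582400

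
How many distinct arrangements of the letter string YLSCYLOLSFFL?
12! / (1! × 1! × 4! × 2! × 2! × 2!) = 2494800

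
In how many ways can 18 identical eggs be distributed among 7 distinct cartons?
C(18+7-1, 7-1) = C(24, 6) = 134596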